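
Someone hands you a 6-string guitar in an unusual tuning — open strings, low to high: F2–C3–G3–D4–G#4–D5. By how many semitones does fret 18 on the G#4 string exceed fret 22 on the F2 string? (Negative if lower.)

G#4 at fret 18 → D6 (MIDI 86); F2 at fret 22 → D#4 (MIDI 63).
86 − 63 = 23, so the two pitches are 23 semitones apart.

23 semitones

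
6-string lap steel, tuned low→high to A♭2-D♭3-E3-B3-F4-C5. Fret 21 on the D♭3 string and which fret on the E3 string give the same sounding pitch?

18

D♭3 at fret 21 is D♭3 + 21 semitones = B♭4.
The open E3 string is 3 semitones above the open D♭3, so the same pitch on the E3 string lies at fret 21 − 3 = 18.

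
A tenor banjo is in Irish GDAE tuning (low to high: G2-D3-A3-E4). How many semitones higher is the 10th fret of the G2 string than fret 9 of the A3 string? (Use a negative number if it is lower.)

G2 at fret 10 → F3 (MIDI 53); A3 at fret 9 → F#4 (MIDI 66).
53 − 66 = -13, so the two pitches are 13 semitones apart.

-13 semitones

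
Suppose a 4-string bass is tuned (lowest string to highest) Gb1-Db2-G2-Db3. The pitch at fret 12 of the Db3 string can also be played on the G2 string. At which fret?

Fret 12 on Db3 is MIDI 49 + 12 = 61 (Db4). On the G2 string (open MIDI 43), that pitch is 61 − 43 = fret 18.

18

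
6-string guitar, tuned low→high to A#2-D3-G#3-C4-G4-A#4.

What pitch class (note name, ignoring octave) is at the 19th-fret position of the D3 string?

D3 is MIDI 50. Adding 19 gives 69; 69 mod 12 = 9, i.e. A.

A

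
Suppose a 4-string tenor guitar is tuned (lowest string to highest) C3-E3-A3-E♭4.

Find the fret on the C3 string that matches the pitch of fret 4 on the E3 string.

Fret 4 on E3 is MIDI 52 + 4 = 56 (A♭3). On the C3 string (open MIDI 48), that pitch is 56 − 48 = fret 8.

8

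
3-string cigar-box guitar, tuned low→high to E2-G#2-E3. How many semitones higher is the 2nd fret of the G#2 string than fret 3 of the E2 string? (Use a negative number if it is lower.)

G#2 at fret 2 → A#2 (MIDI 46); E2 at fret 3 → G2 (MIDI 43).
46 − 43 = 3, so the two pitches are 3 semitones apart.

3 semitones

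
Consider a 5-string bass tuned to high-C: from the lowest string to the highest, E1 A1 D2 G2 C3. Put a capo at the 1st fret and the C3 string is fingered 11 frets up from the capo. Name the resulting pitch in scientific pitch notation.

The capo raises the open C3 by 1 semitone to C♯3; fretting 11 more gives C3 + 1 + 11 = C3 + 12 semitones = C4.

C4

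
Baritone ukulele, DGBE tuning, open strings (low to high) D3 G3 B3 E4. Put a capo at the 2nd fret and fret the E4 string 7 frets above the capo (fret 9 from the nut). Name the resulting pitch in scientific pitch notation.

C#5

The capo raises the open E4 by 2 semitones to F#4; fretting 7 more gives E4 + 2 + 7 = E4 + 9 semitones = C#5.
(Also written Db.)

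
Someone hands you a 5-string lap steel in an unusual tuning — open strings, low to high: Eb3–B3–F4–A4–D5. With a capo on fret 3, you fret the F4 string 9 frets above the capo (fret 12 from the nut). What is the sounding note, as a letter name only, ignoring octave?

F

The capo raises the open F4 by 3 semitones to Ab4; fretting 9 more gives F4 + 3 + 9 = F4 + 12 semitones, landing on F.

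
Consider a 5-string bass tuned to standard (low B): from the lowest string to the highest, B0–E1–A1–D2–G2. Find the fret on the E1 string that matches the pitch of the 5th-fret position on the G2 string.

20

G2 at fret 5 is G2 + 5 semitones = C3.
The open E1 string is 15 semitones below the open G2, so the same pitch on the E1 string lies at fret 5 + 15 = 20.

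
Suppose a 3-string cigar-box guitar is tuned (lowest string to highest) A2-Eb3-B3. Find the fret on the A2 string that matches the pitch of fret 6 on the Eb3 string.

Eb3 at fret 6 is Eb3 + 6 semitones = A3.
The open A2 string is 6 semitones below the open Eb3, so the same pitch on the A2 string lies at fret 6 + 6 = 12.

12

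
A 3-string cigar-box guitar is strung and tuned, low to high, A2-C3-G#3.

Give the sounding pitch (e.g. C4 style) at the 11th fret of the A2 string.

G#3

Each fret is one semitone, so A2 + 11 = G#3.
(Equivalently spelled Ab3.)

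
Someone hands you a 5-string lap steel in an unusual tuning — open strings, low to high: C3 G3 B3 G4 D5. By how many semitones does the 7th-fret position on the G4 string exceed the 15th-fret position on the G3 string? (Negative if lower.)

4 semitones

G4 at fret 7 → D5 (MIDI 74); G3 at fret 15 → B♭4 (MIDI 70).
74 − 70 = 4, so the two pitches are 4 semitones apart.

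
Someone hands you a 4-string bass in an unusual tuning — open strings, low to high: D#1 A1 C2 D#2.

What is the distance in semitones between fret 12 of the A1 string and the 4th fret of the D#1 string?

A1 at fret 12 → A2 (MIDI 45); D#1 at fret 4 → G1 (MIDI 31).
45 − 31 = 14, so the two pitches are 14 semitones apart, with A2 the higher.

14 semitones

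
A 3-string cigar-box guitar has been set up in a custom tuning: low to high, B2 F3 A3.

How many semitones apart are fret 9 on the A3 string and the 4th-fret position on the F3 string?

A3 at fret 9 → Gb4 (MIDI 66); F3 at fret 4 → A3 (MIDI 57).
66 − 57 = 9, so the two pitches are 9 semitones apart, with Gb4 the higher.

9 semitones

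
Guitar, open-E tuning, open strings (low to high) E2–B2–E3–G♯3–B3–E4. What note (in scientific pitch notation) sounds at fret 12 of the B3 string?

Each fret is one semitone, so B3 + 12 = B4.

B4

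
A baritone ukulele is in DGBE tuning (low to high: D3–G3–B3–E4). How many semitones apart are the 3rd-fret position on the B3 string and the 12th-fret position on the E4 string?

14 semitones

B3 at fret 3 → D4 (MIDI 62); E4 at fret 12 → E5 (MIDI 76).
62 − 76 = -14, so the two pitches are 14 semitones apart, with E5 the higher.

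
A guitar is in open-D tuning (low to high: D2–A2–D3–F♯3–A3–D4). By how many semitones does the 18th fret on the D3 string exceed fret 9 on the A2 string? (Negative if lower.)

D3 at fret 18 → G♯4 (MIDI 68); A2 at fret 9 → F♯3 (MIDI 54).
68 − 54 = 14, so the two pitches are 14 semitones apart.

14 semitones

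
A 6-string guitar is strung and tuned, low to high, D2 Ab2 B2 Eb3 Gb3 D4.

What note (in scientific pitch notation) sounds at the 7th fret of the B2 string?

Gb3

The open B2 string plus 7 semitones: B–C–Db–D–Eb–E–F–Gb.
The walk passes from B into C once, so the octave number goes from 2 to 3.
(Equivalently spelled F#3.)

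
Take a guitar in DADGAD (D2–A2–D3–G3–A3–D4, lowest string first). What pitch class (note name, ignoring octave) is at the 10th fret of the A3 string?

Each fret is one semitone, so A3 + 10 = G.

G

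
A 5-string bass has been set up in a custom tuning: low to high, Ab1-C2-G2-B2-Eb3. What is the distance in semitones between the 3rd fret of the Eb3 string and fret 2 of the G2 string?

Eb3 at fret 3 → Gb3 (MIDI 54); G2 at fret 2 → A2 (MIDI 45).
54 − 45 = 9, so the two pitches are 9 semitones apart, with Gb3 the higher.

9 semitones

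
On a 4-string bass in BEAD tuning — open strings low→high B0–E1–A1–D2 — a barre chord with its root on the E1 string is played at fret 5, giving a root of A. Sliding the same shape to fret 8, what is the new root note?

C

Moving from fret 5 to fret 8 shifts the root by 3 semitones.
A up 3 semitones is C.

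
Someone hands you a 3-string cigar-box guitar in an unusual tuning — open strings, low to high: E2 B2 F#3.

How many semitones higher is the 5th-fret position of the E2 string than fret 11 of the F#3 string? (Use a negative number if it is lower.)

-20 semitones

E2 at fret 5 → A2 (MIDI 45); F#3 at fret 11 → F4 (MIDI 65).
45 − 65 = -20, so the two pitches are 20 semitones apart.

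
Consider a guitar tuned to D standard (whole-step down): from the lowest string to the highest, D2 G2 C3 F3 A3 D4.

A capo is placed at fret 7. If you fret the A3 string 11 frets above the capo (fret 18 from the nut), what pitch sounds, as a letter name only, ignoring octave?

The capo raises the open A3 by 7 semitones to E4; fretting 11 more gives A3 + 7 + 11 = A3 + 18 semitones, landing on D#.
(Also written Eb.)

D#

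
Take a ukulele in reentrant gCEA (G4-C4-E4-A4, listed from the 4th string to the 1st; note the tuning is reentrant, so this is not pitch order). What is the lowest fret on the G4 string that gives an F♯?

From G4, count semitones up the chromatic scale until reaching F♯: G–G#–A–A#–…–E–F–F# — 11 steps.

11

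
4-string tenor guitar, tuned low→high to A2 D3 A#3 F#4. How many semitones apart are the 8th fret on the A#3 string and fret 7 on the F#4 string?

A#3 at fret 8 → F#4 (MIDI 66); F#4 at fret 7 → C#5 (MIDI 73).
66 − 73 = -7, so the two pitches are 7 semitones apart, with C#5 the higher.

7 semitones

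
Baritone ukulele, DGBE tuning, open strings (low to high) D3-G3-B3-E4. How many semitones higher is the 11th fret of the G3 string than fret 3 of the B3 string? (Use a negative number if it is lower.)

4 semitones

G3 at fret 11 → F♯4 (MIDI 66); B3 at fret 3 → D4 (MIDI 62).
66 − 62 = 4, so the two pitches are 4 semitones apart.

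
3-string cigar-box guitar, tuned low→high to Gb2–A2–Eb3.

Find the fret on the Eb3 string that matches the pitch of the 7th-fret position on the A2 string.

1

Fret 7 on A2 is MIDI 45 + 7 = 52 (E3). On the Eb3 string (open MIDI 51), that pitch is 52 − 51 = fret 1.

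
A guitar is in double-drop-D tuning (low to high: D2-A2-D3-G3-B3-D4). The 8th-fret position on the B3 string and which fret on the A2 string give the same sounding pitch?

Fret 8 on B3 is MIDI 59 + 8 = 67 (G4). On the A2 string (open MIDI 45), that pitch is 67 − 45 = fret 22.

22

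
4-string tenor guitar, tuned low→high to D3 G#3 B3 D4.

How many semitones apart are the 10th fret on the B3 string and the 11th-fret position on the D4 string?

4 semitones

B3 at fret 10 → A4 (MIDI 69); D4 at fret 11 → C#5 (MIDI 73).
69 − 73 = -4, so the two pitches are 4 semitones apart, with C#5 the higher.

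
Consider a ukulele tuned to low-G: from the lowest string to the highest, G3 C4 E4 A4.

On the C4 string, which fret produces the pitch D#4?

3

D#4 is 3 semitones above the open C4 (C–C#–D–D#), so it sits at fret 3.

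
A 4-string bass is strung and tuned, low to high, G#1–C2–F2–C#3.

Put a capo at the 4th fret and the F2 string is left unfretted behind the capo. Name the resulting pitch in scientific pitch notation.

The capo raises the open F2 by 4 semitones to A2; fretting 0 more gives F2 + 4 + 0 = F2 + 4 semitones = A2.

A2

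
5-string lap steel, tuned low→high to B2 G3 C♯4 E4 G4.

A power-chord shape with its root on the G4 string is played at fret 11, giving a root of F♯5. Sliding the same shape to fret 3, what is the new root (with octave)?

Moving from fret 11 to fret 3 shifts the root by -8 semitones.
F♯5 down 8 semitones is A♯4.

A♯4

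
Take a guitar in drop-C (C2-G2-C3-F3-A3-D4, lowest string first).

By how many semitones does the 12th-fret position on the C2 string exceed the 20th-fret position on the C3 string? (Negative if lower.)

-20 semitones

C2 at fret 12 → C3 (MIDI 48); C3 at fret 20 → G♯4 (MIDI 68).
48 − 68 = -20, so the two pitches are 20 semitones apart.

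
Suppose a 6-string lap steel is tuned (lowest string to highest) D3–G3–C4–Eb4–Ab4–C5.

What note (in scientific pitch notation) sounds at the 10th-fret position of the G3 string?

Each fret is one semitone, so G3 + 10 = F4.

F4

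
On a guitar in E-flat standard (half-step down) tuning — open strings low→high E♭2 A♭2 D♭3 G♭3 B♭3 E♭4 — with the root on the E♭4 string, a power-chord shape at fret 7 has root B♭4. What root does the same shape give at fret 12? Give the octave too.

Moving from fret 7 to fret 12 shifts the root by 5 semitones.
B♭4 up 5 semitones is E♭5.

E♭5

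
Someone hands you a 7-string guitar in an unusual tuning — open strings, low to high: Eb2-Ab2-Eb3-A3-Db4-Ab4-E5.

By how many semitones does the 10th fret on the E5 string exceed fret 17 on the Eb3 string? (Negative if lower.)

18 semitones

E5 at fret 10 → D6 (MIDI 86); Eb3 at fret 17 → Ab4 (MIDI 68).
86 − 68 = 18, so the two pitches are 18 semitones apart.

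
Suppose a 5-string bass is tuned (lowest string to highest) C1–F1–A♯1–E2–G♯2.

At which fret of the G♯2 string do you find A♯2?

A♯2 is 2 semitones above the open G♯2 (G#–A–A#), so it sits at fret 2.

2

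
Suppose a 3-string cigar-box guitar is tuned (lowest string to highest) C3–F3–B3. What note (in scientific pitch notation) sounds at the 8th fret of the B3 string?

G4

Each fret is one semitone, so B3 + 8 = G4.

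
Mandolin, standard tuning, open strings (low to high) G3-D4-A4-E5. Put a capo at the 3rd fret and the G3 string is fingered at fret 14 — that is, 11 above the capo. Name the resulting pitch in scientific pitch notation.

The capo raises the open G3 by 3 semitones to A♯3; fretting 11 more gives G3 + 3 + 11 = G3 + 14 semitones = A4.

A4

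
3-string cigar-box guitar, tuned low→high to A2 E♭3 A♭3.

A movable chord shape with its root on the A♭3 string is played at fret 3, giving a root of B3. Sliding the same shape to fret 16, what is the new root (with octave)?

Moving from fret 3 to fret 16 shifts the root by 13 semitones.
B3 up 13 semitones is C5.

C5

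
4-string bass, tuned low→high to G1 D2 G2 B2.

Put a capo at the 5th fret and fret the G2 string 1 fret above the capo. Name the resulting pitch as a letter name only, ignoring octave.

C#

The capo raises the open G2 by 5 semitones to C3; fretting 1 more gives G2 + 5 + 1 = G2 + 6 semitones, landing on C#.
(Also written Db.)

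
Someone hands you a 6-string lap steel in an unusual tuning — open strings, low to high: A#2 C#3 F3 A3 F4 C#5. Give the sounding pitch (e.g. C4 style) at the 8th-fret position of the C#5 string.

A5

C#5 is MIDI 73. Adding 8 gives 81, which is A5.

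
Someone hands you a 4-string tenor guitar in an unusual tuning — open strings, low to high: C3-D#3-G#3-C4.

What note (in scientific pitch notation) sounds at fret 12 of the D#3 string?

D#3 is MIDI 51. Adding 12 gives 63, which is D#4.

D#4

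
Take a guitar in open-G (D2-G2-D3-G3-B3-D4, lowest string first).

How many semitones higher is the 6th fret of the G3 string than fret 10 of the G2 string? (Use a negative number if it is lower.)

G3 at fret 6 → C#4 (MIDI 61); G2 at fret 10 → F3 (MIDI 53).
61 − 53 = 8, so the two pitches are 8 semitones apart.

8 semitones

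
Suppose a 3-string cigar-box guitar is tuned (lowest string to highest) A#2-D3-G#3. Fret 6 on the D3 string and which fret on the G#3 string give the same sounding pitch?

Fret 6 on D3 is MIDI 50 + 6 = 56 (G#3). On the G#3 string (open MIDI 56), that pitch is 56 − 56 = fret 0.

0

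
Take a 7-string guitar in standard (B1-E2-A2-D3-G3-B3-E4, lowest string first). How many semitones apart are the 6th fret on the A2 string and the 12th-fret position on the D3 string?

11 semitones

A2 at fret 6 → D#3 (MIDI 51); D3 at fret 12 → D4 (MIDI 62).
51 − 62 = -11, so the two pitches are 11 semitones apart, with D4 the higher.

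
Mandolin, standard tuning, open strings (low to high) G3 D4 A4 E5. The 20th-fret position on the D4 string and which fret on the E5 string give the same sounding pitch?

6

Fret 20 on D4 is MIDI 62 + 20 = 82 (A#5). On the E5 string (open MIDI 76), that pitch is 82 − 76 = fret 6.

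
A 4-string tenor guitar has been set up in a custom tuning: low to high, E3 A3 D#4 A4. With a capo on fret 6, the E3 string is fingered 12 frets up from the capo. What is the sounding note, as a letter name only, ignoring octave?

The capo raises the open E3 by 6 semitones to A#3; fretting 12 more gives E3 + 6 + 12 = E3 + 18 semitones, landing on A#.

A#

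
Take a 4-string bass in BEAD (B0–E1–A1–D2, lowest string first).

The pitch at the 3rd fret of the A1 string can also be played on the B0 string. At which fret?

13

A1 at fret 3 is A1 + 3 semitones = C2.
The open B0 string is 10 semitones below the open A1, so the same pitch on the B0 string lies at fret 3 + 10 = 13.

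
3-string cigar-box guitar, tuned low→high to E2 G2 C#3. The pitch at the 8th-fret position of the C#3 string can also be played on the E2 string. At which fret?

C#3 at fret 8 is C#3 + 8 semitones = A3.
The open E2 string is 9 semitones below the open C#3, so the same pitch on the E2 string lies at fret 8 + 9 = 17.

17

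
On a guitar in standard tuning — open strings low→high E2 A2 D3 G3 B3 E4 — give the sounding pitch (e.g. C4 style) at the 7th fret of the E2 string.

E2 is MIDI 40. Adding 7 gives 47, which is B2.

B2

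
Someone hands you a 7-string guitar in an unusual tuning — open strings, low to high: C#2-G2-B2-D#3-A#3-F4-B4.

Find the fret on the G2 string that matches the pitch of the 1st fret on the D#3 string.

9

Fret 1 on D#3 is MIDI 51 + 1 = 52 (E3). On the G2 string (open MIDI 43), that pitch is 52 − 43 = fret 9.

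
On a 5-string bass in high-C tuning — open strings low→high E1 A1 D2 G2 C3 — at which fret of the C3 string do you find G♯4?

G♯4 is 20 semitones above the open C3 (C–C#–D–D#–…–F#–G–G#), so it sits at fret 20.

20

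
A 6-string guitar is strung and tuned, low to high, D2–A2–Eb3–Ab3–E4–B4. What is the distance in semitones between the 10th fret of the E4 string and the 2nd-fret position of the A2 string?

27 semitones

E4 at fret 10 → D5 (MIDI 74); A2 at fret 2 → B2 (MIDI 47).
74 − 47 = 27, so the two pitches are 27 semitones apart, with D5 the higher.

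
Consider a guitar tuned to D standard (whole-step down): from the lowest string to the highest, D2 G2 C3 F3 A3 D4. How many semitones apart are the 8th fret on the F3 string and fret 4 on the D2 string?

19 semitones

F3 at fret 8 → C♯4 (MIDI 61); D2 at fret 4 → F♯2 (MIDI 42).
61 − 42 = 19, so the two pitches are 19 semitones apart, with C♯4 the higher.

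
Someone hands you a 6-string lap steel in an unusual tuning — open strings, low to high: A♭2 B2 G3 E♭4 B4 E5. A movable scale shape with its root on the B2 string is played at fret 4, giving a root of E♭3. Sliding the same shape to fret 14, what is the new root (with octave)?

Moving from fret 4 to fret 14 shifts the root by 10 semitones.
E♭3 up 10 semitones is D♭4.

D♭4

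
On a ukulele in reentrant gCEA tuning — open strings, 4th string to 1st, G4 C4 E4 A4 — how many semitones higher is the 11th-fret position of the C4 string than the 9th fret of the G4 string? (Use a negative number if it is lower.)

C4 at fret 11 → B4 (MIDI 71); G4 at fret 9 → E5 (MIDI 76).
71 − 76 = -5, so the two pitches are 5 semitones apart.

-5 semitones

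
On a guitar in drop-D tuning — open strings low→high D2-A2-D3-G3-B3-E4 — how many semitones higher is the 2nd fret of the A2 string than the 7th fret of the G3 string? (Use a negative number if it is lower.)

A2 at fret 2 → B2 (MIDI 47); G3 at fret 7 → D4 (MIDI 62).
47 − 62 = -15, so the two pitches are 15 semitones apart.

-15 semitones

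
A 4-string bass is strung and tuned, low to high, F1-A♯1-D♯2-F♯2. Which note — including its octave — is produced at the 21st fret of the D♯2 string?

C4

The open D♯2 string plus 21 semitones: D#–E–F–F#–…–A#–B–C.
The walk passes from B into C 2 times, so the octave number goes from 2 to 4.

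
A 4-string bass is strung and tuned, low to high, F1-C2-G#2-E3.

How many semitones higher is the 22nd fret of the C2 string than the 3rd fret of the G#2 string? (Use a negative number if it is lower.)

11 semitones

C2 at fret 22 → A#3 (MIDI 58); G#2 at fret 3 → B2 (MIDI 47).
58 − 47 = 11, so the two pitches are 11 semitones apart.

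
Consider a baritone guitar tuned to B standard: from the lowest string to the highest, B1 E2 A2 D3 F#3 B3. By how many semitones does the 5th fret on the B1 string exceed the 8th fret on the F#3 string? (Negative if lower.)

B1 at fret 5 → E2 (MIDI 40); F#3 at fret 8 → D4 (MIDI 62).
40 − 62 = -22, so the two pitches are 22 semitones apart.

-22 semitones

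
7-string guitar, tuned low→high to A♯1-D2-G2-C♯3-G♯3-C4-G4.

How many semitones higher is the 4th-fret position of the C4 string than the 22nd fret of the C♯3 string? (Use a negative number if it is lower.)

-7 semitones

C4 at fret 4 → E4 (MIDI 64); C♯3 at fret 22 → B4 (MIDI 71).
64 − 71 = -7, so the two pitches are 7 semitones apart.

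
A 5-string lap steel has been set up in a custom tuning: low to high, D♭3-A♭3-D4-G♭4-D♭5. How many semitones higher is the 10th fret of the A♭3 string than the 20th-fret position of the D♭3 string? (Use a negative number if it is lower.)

-3 semitones

A♭3 at fret 10 → G♭4 (MIDI 66); D♭3 at fret 20 → A4 (MIDI 69).
66 − 69 = -3, so the two pitches are 3 semitones apart.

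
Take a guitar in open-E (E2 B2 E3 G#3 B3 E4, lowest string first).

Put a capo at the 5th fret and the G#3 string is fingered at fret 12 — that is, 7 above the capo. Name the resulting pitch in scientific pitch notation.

The capo raises the open G#3 by 5 semitones to C#4; fretting 7 more gives G#3 + 5 + 7 = G#3 + 12 semitones = G#4.

G#4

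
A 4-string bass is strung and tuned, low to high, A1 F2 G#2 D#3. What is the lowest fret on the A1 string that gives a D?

5

From A1, count semitones up the chromatic scale until reaching D: A–A#–B–C–C#–D — 5 steps.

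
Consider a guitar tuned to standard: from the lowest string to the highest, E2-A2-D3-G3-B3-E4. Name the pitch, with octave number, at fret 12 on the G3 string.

G3 is MIDI 55. Adding 12 gives 67, which is G4.

G4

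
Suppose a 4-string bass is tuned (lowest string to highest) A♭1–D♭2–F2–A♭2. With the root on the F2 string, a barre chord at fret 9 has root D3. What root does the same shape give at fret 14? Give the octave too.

Moving from fret 9 to fret 14 shifts the root by 5 semitones.
D3 up 5 semitones is G3.

G3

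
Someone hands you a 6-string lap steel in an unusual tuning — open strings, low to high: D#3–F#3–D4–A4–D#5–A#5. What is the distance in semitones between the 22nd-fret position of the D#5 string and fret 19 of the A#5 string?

D#5 at fret 22 → C#7 (MIDI 97); A#5 at fret 19 → F7 (MIDI 101).
97 − 101 = -4, so the two pitches are 4 semitones apart, with F7 the higher.

4 semitones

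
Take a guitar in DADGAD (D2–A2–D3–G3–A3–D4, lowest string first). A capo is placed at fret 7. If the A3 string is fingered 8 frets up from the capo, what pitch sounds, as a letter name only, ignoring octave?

The capo raises the open A3 by 7 semitones to E4; fretting 8 more gives A3 + 7 + 8 = A3 + 15 semitones, landing on C.

C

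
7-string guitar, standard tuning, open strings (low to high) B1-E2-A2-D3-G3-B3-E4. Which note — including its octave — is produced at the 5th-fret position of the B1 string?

Each fret is one semitone, so B1 + 5 = E2.

E2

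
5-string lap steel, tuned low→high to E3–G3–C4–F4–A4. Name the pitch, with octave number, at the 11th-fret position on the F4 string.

The open F4 string plus 11 semitones: F–F#–G–G#–…–D–D#–E.
The walk passes from B into C once, so the octave number goes from 4 to 5.

E5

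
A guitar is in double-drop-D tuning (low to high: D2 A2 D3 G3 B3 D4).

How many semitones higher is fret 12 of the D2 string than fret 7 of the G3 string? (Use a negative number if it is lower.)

D2 at fret 12 → D3 (MIDI 50); G3 at fret 7 → D4 (MIDI 62).
50 − 62 = -12, so the two pitches are 12 semitones apart.

-12 semitones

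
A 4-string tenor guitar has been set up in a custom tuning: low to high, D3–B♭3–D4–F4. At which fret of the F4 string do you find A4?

A4 is 4 semitones above the open F4 (F–Gb–G–Ab–A), so it sits at fret 4.

4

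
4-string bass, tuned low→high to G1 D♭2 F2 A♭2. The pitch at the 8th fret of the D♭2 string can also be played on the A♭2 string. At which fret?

Fret 8 on D♭2 is MIDI 37 + 8 = 45 (A2). On the A♭2 string (open MIDI 44), that pitch is 45 − 44 = fret 1.

1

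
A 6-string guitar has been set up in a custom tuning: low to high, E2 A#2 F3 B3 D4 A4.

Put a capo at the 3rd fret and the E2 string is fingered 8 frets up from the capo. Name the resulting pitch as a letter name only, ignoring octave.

The capo raises the open E2 by 3 semitones to G2; fretting 8 more gives E2 + 3 + 8 = E2 + 11 semitones, landing on D#.

D#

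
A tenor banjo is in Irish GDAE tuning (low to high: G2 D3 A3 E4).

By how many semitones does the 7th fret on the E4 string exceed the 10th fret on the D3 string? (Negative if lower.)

11 semitones

E4 at fret 7 → B4 (MIDI 71); D3 at fret 10 → C4 (MIDI 60).
71 − 60 = 11, so the two pitches are 11 semitones apart.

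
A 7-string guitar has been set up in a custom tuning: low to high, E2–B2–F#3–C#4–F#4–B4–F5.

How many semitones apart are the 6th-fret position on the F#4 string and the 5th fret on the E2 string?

27 semitones

F#4 at fret 6 → C5 (MIDI 72); E2 at fret 5 → A2 (MIDI 45).
72 − 45 = 27, so the two pitches are 27 semitones apart, with C5 the higher.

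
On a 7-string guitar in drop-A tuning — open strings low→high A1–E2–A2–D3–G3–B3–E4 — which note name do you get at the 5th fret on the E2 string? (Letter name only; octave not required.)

The open E2 string plus 5 semitones: E–F–F#–G–G#–A.

A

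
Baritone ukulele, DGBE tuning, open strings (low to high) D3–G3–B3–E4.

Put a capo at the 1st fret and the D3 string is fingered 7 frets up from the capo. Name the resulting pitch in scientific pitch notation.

The capo raises the open D3 by 1 semitone to D#3; fretting 7 more gives D3 + 1 + 7 = D3 + 8 semitones = A#3.
(Also written Bb.)

A#3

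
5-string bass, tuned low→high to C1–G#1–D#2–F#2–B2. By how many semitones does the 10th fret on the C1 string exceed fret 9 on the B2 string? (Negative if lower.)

C1 at fret 10 → A#1 (MIDI 34); B2 at fret 9 → G#3 (MIDI 56).
34 − 56 = -22, so the two pitches are 22 semitones apart.

-22 semitones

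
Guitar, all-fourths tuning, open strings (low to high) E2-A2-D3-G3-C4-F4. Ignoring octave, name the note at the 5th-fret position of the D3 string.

G

The open D3 string plus 5 semitones: D–D#–E–F–F#–G.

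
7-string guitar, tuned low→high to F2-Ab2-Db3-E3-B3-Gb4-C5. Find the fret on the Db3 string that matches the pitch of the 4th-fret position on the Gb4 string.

21

Fret 4 on Gb4 is MIDI 66 + 4 = 70 (Bb4). On the Db3 string (open MIDI 49), that pitch is 70 − 49 = fret 21.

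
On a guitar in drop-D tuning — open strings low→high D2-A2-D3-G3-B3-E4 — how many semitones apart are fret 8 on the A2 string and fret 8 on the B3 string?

14 semitones

A2 at fret 8 → F3 (MIDI 53); B3 at fret 8 → G4 (MIDI 67).
53 − 67 = -14, so the two pitches are 14 semitones apart, with G4 the higher.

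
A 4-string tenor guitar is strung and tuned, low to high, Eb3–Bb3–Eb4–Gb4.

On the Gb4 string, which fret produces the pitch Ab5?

14

Ab5 is 14 semitones above the open Gb4 (Gb–G–Ab–A–…–Gb–G–Ab), so it sits at fret 14.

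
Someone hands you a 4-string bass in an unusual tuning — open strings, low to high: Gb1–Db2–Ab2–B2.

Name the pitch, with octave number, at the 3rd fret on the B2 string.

Each fret is one semitone, so B2 + 3 = D3.

D3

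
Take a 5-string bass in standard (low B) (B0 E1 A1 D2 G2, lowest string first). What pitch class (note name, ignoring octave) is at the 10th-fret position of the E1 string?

E1 is MIDI 28. Adding 10 gives 38; 38 mod 12 = 2, i.e. D.

D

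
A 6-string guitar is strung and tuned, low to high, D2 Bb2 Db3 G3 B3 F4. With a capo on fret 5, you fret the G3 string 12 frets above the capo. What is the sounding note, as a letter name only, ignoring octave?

The capo raises the open G3 by 5 semitones to C4; fretting 12 more gives G3 + 5 + 12 = G3 + 17 semitones, landing on C.

C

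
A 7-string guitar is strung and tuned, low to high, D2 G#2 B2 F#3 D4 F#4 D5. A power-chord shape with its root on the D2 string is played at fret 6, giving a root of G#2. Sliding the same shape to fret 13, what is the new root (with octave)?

D#3

Moving from fret 6 to fret 13 shifts the root by 7 semitones.
G#2 up 7 semitones is D#3.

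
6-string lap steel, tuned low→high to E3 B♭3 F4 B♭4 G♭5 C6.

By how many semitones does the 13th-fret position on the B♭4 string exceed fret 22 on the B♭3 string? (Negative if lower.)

B♭4 at fret 13 → B5 (MIDI 83); B♭3 at fret 22 → A♭5 (MIDI 80).
83 − 80 = 3, so the two pitches are 3 semitones apart.

3 semitones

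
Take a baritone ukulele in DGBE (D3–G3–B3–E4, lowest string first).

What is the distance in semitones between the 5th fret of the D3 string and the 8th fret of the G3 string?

8 semitones

D3 at fret 5 → G3 (MIDI 55); G3 at fret 8 → D#4 (MIDI 63).
55 − 63 = -8, so the two pitches are 8 semitones apart, with D#4 the higher.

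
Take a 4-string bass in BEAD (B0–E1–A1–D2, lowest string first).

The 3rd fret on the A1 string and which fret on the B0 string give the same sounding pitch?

Fret 3 on A1 is MIDI 33 + 3 = 36 (C2). On the B0 string (open MIDI 23), that pitch is 36 − 23 = fret 13.

13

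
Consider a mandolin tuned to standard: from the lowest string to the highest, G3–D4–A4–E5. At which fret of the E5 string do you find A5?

5

A5 is 5 semitones above the open E5 (E–F–F#–G–G#–A), so it sits at fret 5.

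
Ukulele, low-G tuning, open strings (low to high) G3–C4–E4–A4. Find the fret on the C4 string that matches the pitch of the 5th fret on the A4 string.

14

A4 at fret 5 is A4 + 5 semitones = D5.
The open C4 string is 9 semitones below the open A4, so the same pitch on the C4 string lies at fret 5 + 9 = 14.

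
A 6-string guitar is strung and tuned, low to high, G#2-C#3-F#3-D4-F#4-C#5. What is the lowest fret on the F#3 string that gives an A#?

4

From F#3, count semitones up the chromatic scale until reaching A#: F#–G–G#–A–A# — 4 steps.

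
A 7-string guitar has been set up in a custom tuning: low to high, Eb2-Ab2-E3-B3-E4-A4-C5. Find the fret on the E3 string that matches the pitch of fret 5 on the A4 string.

A4 at fret 5 is A4 + 5 semitones = D5.
The open E3 string is 17 semitones below the open A4, so the same pitch on the E3 string lies at fret 5 + 17 = 22.

22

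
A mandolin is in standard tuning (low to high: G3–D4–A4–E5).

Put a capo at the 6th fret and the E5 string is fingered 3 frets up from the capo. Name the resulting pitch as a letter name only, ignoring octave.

C♯

The capo raises the open E5 by 6 semitones to A♯5; fretting 3 more gives E5 + 6 + 3 = E5 + 9 semitones, landing on C♯.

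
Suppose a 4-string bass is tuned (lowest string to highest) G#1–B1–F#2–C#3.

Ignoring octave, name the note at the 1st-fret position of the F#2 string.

The open F#2 string plus 1 semitone: F#–G.

G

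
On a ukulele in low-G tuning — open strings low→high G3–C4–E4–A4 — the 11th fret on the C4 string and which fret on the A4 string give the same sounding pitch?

2

C4 at fret 11 is C4 + 11 semitones = B4.
The open A4 string is 9 semitones above the open C4, so the same pitch on the A4 string lies at fret 11 − 9 = 2.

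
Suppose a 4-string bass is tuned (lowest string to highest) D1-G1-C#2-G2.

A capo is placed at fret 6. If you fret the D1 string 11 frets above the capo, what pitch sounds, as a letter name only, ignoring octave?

G

The capo raises the open D1 by 6 semitones to G#1; fretting 11 more gives D1 + 6 + 11 = D1 + 17 semitones, landing on G.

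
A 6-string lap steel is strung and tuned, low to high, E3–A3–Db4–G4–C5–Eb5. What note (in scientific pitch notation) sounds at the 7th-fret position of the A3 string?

E4

The open A3 string plus 7 semitones: A–Bb–B–C–Db–D–Eb–E.
The walk passes from B into C once, so the octave number goes from 3 to 4.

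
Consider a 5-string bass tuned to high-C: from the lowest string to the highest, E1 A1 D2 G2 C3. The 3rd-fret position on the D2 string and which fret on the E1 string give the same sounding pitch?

Fret 3 on D2 is MIDI 38 + 3 = 41 (F2). On the E1 string (open MIDI 28), that pitch is 41 − 28 = fret 13.

13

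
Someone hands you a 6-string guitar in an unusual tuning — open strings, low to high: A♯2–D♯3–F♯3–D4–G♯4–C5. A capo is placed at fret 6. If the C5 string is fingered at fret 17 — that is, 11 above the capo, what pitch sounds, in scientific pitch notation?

The capo raises the open C5 by 6 semitones to F♯5; fretting 11 more gives C5 + 6 + 11 = C5 + 17 semitones = F6.

F6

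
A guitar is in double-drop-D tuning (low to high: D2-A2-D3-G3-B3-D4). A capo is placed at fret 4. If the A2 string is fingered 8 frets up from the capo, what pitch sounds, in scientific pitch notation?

A3

The capo raises the open A2 by 4 semitones to C#3; fretting 8 more gives A2 + 4 + 8 = A2 + 12 semitones = A3.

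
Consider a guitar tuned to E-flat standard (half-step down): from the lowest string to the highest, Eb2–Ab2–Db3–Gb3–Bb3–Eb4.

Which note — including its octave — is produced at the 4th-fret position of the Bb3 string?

D4

The open Bb3 string plus 4 semitones: Bb–B–C–Db–D.
The walk passes from B into C once, so the octave number goes from 3 to 4.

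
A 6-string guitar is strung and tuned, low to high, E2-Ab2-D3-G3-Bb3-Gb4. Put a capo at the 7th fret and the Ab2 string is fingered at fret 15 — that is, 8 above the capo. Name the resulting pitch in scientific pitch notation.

B3

The capo raises the open Ab2 by 7 semitones to Eb3; fretting 8 more gives Ab2 + 7 + 8 = Ab2 + 15 semitones = B3.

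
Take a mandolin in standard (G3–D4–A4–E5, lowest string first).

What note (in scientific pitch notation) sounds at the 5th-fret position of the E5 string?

A5

Each fret is one semitone, so E5 + 5 = A5.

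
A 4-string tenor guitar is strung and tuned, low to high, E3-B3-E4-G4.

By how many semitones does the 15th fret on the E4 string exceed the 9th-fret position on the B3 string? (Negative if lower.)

11 semitones

E4 at fret 15 → G5 (MIDI 79); B3 at fret 9 → G#4 (MIDI 68).
79 − 68 = 11, so the two pitches are 11 semitones apart.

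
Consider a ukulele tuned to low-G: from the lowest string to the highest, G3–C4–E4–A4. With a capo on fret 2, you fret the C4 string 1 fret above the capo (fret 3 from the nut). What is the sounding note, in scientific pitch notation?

The capo raises the open C4 by 2 semitones to D4; fretting 1 more gives C4 + 2 + 1 = C4 + 3 semitones = D#4.

D#4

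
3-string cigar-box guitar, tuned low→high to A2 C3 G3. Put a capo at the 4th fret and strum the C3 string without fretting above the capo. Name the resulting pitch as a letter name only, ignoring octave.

E

The capo raises the open C3 by 4 semitones to E3; fretting 0 more gives C3 + 4 + 0 = C3 + 4 semitones, landing on E.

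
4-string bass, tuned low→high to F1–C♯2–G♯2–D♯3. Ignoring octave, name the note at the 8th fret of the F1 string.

F1 is MIDI 29. Adding 8 gives 37; 37 mod 12 = 1, i.e. C♯.

C♯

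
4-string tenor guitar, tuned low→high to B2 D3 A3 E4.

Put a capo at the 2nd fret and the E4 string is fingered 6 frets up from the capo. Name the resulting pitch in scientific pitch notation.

The capo raises the open E4 by 2 semitones to Gb4; fretting 6 more gives E4 + 2 + 6 = E4 + 8 semitones = C5.

C5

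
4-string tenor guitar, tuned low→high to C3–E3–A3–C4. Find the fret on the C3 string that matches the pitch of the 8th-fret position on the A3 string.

17

Fret 8 on A3 is MIDI 57 + 8 = 65 (F4). On the C3 string (open MIDI 48), that pitch is 65 − 48 = fret 17.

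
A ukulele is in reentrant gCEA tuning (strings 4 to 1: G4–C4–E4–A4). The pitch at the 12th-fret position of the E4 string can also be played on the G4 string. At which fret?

Fret 12 on E4 is MIDI 64 + 12 = 76 (E5). On the G4 string (open MIDI 67), that pitch is 76 − 67 = fret 9.

9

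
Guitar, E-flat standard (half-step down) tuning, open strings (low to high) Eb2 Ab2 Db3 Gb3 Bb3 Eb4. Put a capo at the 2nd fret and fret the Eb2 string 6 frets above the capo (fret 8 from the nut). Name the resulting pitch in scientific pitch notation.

The capo raises the open Eb2 by 2 semitones to F2; fretting 6 more gives Eb2 + 2 + 6 = Eb2 + 8 semitones = B2.

B2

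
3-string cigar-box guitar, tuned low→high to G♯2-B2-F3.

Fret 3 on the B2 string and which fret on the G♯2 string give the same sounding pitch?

Fret 3 on B2 is MIDI 47 + 3 = 50 (D3). On the G♯2 string (open MIDI 44), that pitch is 50 − 44 = fret 6.

6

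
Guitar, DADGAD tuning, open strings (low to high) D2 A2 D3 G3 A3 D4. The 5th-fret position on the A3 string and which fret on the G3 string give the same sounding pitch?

7

Fret 5 on A3 is MIDI 57 + 5 = 62 (D4). On the G3 string (open MIDI 55), that pitch is 62 − 55 = fret 7.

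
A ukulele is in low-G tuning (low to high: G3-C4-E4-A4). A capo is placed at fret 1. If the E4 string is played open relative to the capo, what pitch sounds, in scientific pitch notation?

F4

The capo raises the open E4 by 1 semitone to F4; fretting 0 more gives E4 + 1 + 0 = E4 + 1 semitone = F4.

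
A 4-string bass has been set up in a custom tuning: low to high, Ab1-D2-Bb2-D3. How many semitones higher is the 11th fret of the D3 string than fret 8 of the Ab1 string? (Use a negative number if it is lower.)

D3 at fret 11 → Db4 (MIDI 61); Ab1 at fret 8 → E2 (MIDI 40).
61 − 40 = 21, so the two pitches are 21 semitones apart.

21 semitones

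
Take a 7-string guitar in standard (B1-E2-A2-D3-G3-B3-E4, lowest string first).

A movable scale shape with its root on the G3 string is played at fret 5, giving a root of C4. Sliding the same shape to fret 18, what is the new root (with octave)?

C#5

Moving from fret 5 to fret 18 shifts the root by 13 semitones.
C4 up 13 semitones is C#5.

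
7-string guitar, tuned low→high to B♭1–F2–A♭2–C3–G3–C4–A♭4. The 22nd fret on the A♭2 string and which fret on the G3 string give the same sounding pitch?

A♭2 at fret 22 is A♭2 + 22 semitones = G♭4.
The open G3 string is 11 semitones above the open A♭2, so the same pitch on the G3 string lies at fret 22 − 11 = 11.

11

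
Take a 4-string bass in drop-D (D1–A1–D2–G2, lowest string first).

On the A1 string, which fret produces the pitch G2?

G2 is 10 semitones above the open A1 (A–A#–B–C–…–F–F#–G), so it sits at fret 10.

10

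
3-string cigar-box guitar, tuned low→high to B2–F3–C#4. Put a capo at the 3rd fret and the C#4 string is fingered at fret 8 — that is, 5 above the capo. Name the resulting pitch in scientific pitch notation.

The capo raises the open C#4 by 3 semitones to E4; fretting 5 more gives C#4 + 3 + 5 = C#4 + 8 semitones = A4.

A4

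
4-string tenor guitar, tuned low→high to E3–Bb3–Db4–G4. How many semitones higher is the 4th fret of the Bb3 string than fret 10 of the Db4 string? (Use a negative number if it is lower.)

Bb3 at fret 4 → D4 (MIDI 62); Db4 at fret 10 → B4 (MIDI 71).
62 − 71 = -9, so the two pitches are 9 semitones apart.

-9 semitones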